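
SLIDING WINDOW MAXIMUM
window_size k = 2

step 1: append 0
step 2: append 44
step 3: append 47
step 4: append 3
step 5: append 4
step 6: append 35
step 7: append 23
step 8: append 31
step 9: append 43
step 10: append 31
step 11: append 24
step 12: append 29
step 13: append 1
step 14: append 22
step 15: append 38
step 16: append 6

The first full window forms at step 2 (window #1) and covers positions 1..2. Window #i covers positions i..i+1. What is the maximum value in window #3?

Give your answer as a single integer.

step 1: append 0 -> window=[0] (not full yet)
step 2: append 44 -> window=[0, 44] -> max=44
step 3: append 47 -> window=[44, 47] -> max=47
step 4: append 3 -> window=[47, 3] -> max=47
Window #3 max = 47

Answer: 47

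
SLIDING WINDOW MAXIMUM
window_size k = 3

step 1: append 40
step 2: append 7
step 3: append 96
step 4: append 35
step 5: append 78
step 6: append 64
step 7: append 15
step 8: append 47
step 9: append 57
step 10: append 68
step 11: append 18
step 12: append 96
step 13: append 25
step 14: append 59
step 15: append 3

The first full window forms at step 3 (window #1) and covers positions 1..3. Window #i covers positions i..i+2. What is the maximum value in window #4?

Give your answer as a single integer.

step 1: append 40 -> window=[40] (not full yet)
step 2: append 7 -> window=[40, 7] (not full yet)
step 3: append 96 -> window=[40, 7, 96] -> max=96
step 4: append 35 -> window=[7, 96, 35] -> max=96
step 5: append 78 -> window=[96, 35, 78] -> max=96
step 6: append 64 -> window=[35, 78, 64] -> max=78
Window #4 max = 78

Answer: 78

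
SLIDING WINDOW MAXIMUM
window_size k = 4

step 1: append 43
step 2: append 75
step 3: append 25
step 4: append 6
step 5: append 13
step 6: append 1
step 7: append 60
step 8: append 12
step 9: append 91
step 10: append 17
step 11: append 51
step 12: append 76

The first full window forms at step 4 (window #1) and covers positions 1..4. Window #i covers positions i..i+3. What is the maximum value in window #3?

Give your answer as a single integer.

Answer: 25

Derivation:
step 1: append 43 -> window=[43] (not full yet)
step 2: append 75 -> window=[43, 75] (not full yet)
step 3: append 25 -> window=[43, 75, 25] (not full yet)
step 4: append 6 -> window=[43, 75, 25, 6] -> max=75
step 5: append 13 -> window=[75, 25, 6, 13] -> max=75
step 6: append 1 -> window=[25, 6, 13, 1] -> max=25
Window #3 max = 25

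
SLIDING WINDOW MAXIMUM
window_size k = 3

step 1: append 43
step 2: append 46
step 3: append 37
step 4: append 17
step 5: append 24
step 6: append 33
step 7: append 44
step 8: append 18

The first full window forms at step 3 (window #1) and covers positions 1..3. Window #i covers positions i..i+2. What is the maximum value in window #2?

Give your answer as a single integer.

Answer: 46

Derivation:
step 1: append 43 -> window=[43] (not full yet)
step 2: append 46 -> window=[43, 46] (not full yet)
step 3: append 37 -> window=[43, 46, 37] -> max=46
step 4: append 17 -> window=[46, 37, 17] -> max=46
Window #2 max = 46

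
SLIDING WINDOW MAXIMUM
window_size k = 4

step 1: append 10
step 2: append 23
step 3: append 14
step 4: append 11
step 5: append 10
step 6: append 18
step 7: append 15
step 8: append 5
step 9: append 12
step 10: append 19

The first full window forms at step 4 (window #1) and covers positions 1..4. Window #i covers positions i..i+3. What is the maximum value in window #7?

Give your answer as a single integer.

step 1: append 10 -> window=[10] (not full yet)
step 2: append 23 -> window=[10, 23] (not full yet)
step 3: append 14 -> window=[10, 23, 14] (not full yet)
step 4: append 11 -> window=[10, 23, 14, 11] -> max=23
step 5: append 10 -> window=[23, 14, 11, 10] -> max=23
step 6: append 18 -> window=[14, 11, 10, 18] -> max=18
step 7: append 15 -> window=[11, 10, 18, 15] -> max=18
step 8: append 5 -> window=[10, 18, 15, 5] -> max=18
step 9: append 12 -> window=[18, 15, 5, 12] -> max=18
step 10: append 19 -> window=[15, 5, 12, 19] -> max=19
Window #7 max = 19

Answer: 19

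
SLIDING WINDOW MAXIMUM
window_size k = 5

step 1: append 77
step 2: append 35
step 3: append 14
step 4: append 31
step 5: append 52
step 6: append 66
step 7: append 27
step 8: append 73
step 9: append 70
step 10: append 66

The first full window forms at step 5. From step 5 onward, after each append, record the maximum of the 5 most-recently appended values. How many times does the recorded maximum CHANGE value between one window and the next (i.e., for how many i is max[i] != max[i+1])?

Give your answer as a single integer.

Answer: 2

Derivation:
step 1: append 77 -> window=[77] (not full yet)
step 2: append 35 -> window=[77, 35] (not full yet)
step 3: append 14 -> window=[77, 35, 14] (not full yet)
step 4: append 31 -> window=[77, 35, 14, 31] (not full yet)
step 5: append 52 -> window=[77, 35, 14, 31, 52] -> max=77
step 6: append 66 -> window=[35, 14, 31, 52, 66] -> max=66
step 7: append 27 -> window=[14, 31, 52, 66, 27] -> max=66
step 8: append 73 -> window=[31, 52, 66, 27, 73] -> max=73
step 9: append 70 -> window=[52, 66, 27, 73, 70] -> max=73
step 10: append 66 -> window=[66, 27, 73, 70, 66] -> max=73
Recorded maximums: 77 66 66 73 73 73
Changes between consecutive maximums: 2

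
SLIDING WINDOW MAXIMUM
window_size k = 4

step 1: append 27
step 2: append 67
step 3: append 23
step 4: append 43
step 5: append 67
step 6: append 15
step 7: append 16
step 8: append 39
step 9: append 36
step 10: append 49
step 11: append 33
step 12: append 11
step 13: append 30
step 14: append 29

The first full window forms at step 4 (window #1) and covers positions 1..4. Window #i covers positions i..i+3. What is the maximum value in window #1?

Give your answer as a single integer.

Answer: 67

Derivation:
step 1: append 27 -> window=[27] (not full yet)
step 2: append 67 -> window=[27, 67] (not full yet)
step 3: append 23 -> window=[27, 67, 23] (not full yet)
step 4: append 43 -> window=[27, 67, 23, 43] -> max=67
Window #1 max = 67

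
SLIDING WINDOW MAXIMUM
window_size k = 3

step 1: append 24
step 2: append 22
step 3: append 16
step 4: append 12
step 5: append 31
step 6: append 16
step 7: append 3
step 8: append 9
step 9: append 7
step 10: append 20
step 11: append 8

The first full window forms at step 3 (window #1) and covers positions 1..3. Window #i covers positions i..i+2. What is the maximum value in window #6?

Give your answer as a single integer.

Answer: 16

Derivation:
step 1: append 24 -> window=[24] (not full yet)
step 2: append 22 -> window=[24, 22] (not full yet)
step 3: append 16 -> window=[24, 22, 16] -> max=24
step 4: append 12 -> window=[22, 16, 12] -> max=22
step 5: append 31 -> window=[16, 12, 31] -> max=31
step 6: append 16 -> window=[12, 31, 16] -> max=31
step 7: append 3 -> window=[31, 16, 3] -> max=31
step 8: append 9 -> window=[16, 3, 9] -> max=16
Window #6 max = 16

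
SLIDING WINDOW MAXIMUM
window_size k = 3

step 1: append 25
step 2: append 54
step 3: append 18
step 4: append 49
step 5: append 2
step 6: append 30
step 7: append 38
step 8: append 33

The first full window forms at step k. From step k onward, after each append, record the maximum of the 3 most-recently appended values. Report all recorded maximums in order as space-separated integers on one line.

Answer: 54 54 49 49 38 38

Derivation:
step 1: append 25 -> window=[25] (not full yet)
step 2: append 54 -> window=[25, 54] (not full yet)
step 3: append 18 -> window=[25, 54, 18] -> max=54
step 4: append 49 -> window=[54, 18, 49] -> max=54
step 5: append 2 -> window=[18, 49, 2] -> max=49
step 6: append 30 -> window=[49, 2, 30] -> max=49
step 7: append 38 -> window=[2, 30, 38] -> max=38
step 8: append 33 -> window=[30, 38, 33] -> max=38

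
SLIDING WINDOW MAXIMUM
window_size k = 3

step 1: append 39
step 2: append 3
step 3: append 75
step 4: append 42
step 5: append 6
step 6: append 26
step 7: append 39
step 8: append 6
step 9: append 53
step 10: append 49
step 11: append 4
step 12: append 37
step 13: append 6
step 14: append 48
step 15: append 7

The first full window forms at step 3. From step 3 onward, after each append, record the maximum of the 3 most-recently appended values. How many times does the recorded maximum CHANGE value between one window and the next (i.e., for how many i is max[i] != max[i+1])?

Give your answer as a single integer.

Answer: 6

Derivation:
step 1: append 39 -> window=[39] (not full yet)
step 2: append 3 -> window=[39, 3] (not full yet)
step 3: append 75 -> window=[39, 3, 75] -> max=75
step 4: append 42 -> window=[3, 75, 42] -> max=75
step 5: append 6 -> window=[75, 42, 6] -> max=75
step 6: append 26 -> window=[42, 6, 26] -> max=42
step 7: append 39 -> window=[6, 26, 39] -> max=39
step 8: append 6 -> window=[26, 39, 6] -> max=39
step 9: append 53 -> window=[39, 6, 53] -> max=53
step 10: append 49 -> window=[6, 53, 49] -> max=53
step 11: append 4 -> window=[53, 49, 4] -> max=53
step 12: append 37 -> window=[49, 4, 37] -> max=49
step 13: append 6 -> window=[4, 37, 6] -> max=37
step 14: append 48 -> window=[37, 6, 48] -> max=48
step 15: append 7 -> window=[6, 48, 7] -> max=48
Recorded maximums: 75 75 75 42 39 39 53 53 53 49 37 48 48
Changes between consecutive maximums: 6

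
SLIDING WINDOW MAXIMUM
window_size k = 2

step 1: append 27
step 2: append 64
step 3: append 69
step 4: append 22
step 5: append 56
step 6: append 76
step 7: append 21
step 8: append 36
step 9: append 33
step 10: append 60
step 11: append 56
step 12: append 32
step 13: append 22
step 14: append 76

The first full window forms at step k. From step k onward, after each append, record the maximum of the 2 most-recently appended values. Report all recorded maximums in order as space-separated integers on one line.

Answer: 64 69 69 56 76 76 36 36 60 60 56 32 76

Derivation:
step 1: append 27 -> window=[27] (not full yet)
step 2: append 64 -> window=[27, 64] -> max=64
step 3: append 69 -> window=[64, 69] -> max=69
step 4: append 22 -> window=[69, 22] -> max=69
step 5: append 56 -> window=[22, 56] -> max=56
step 6: append 76 -> window=[56, 76] -> max=76
step 7: append 21 -> window=[76, 21] -> max=76
step 8: append 36 -> window=[21, 36] -> max=36
step 9: append 33 -> window=[36, 33] -> max=36
step 10: append 60 -> window=[33, 60] -> max=60
step 11: append 56 -> window=[60, 56] -> max=60
step 12: append 32 -> window=[56, 32] -> max=56
step 13: append 22 -> window=[32, 22] -> max=32
step 14: append 76 -> window=[22, 76] -> max=76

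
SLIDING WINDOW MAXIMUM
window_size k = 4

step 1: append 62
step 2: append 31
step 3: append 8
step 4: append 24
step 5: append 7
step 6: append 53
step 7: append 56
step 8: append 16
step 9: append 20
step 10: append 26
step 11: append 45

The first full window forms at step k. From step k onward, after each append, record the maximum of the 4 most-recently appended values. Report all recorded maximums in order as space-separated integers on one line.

step 1: append 62 -> window=[62] (not full yet)
step 2: append 31 -> window=[62, 31] (not full yet)
step 3: append 8 -> window=[62, 31, 8] (not full yet)
step 4: append 24 -> window=[62, 31, 8, 24] -> max=62
step 5: append 7 -> window=[31, 8, 24, 7] -> max=31
step 6: append 53 -> window=[8, 24, 7, 53] -> max=53
step 7: append 56 -> window=[24, 7, 53, 56] -> max=56
step 8: append 16 -> window=[7, 53, 56, 16] -> max=56
step 9: append 20 -> window=[53, 56, 16, 20] -> max=56
step 10: append 26 -> window=[56, 16, 20, 26] -> max=56
step 11: append 45 -> window=[16, 20, 26, 45] -> max=45

Answer: 62 31 53 56 56 56 56 45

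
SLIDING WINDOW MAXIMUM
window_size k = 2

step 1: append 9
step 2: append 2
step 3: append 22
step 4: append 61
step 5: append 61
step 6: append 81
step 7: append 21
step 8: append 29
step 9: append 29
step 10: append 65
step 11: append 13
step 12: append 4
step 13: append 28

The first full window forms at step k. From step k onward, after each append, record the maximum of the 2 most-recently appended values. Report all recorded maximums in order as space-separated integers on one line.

Answer: 9 22 61 61 81 81 29 29 65 65 13 28

Derivation:
step 1: append 9 -> window=[9] (not full yet)
step 2: append 2 -> window=[9, 2] -> max=9
step 3: append 22 -> window=[2, 22] -> max=22
step 4: append 61 -> window=[22, 61] -> max=61
step 5: append 61 -> window=[61, 61] -> max=61
step 6: append 81 -> window=[61, 81] -> max=81
step 7: append 21 -> window=[81, 21] -> max=81
step 8: append 29 -> window=[21, 29] -> max=29
step 9: append 29 -> window=[29, 29] -> max=29
step 10: append 65 -> window=[29, 65] -> max=65
step 11: append 13 -> window=[65, 13] -> max=65
step 12: append 4 -> window=[13, 4] -> max=13
step 13: append 28 -> window=[4, 28] -> max=28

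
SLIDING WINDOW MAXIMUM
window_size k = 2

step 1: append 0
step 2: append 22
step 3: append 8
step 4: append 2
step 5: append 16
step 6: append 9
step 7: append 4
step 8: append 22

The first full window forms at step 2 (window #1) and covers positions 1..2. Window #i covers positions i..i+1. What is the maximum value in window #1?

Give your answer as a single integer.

Answer: 22

Derivation:
step 1: append 0 -> window=[0] (not full yet)
step 2: append 22 -> window=[0, 22] -> max=22
Window #1 max = 22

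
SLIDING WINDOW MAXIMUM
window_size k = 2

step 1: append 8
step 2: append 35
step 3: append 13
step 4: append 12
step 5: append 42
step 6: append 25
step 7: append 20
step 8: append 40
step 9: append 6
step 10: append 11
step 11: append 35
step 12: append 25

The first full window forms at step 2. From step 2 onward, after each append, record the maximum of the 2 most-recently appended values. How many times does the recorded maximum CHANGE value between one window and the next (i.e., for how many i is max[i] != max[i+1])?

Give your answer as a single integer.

step 1: append 8 -> window=[8] (not full yet)
step 2: append 35 -> window=[8, 35] -> max=35
step 3: append 13 -> window=[35, 13] -> max=35
step 4: append 12 -> window=[13, 12] -> max=13
step 5: append 42 -> window=[12, 42] -> max=42
step 6: append 25 -> window=[42, 25] -> max=42
step 7: append 20 -> window=[25, 20] -> max=25
step 8: append 40 -> window=[20, 40] -> max=40
step 9: append 6 -> window=[40, 6] -> max=40
step 10: append 11 -> window=[6, 11] -> max=11
step 11: append 35 -> window=[11, 35] -> max=35
step 12: append 25 -> window=[35, 25] -> max=35
Recorded maximums: 35 35 13 42 42 25 40 40 11 35 35
Changes between consecutive maximums: 6

Answer: 6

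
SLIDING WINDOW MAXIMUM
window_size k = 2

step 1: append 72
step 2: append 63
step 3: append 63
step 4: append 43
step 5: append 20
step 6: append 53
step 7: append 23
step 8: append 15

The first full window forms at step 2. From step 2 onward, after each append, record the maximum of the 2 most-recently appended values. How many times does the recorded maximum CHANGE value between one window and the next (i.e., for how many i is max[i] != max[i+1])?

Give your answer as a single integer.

Answer: 4

Derivation:
step 1: append 72 -> window=[72] (not full yet)
step 2: append 63 -> window=[72, 63] -> max=72
step 3: append 63 -> window=[63, 63] -> max=63
step 4: append 43 -> window=[63, 43] -> max=63
step 5: append 20 -> window=[43, 20] -> max=43
step 6: append 53 -> window=[20, 53] -> max=53
step 7: append 23 -> window=[53, 23] -> max=53
step 8: append 15 -> window=[23, 15] -> max=23
Recorded maximums: 72 63 63 43 53 53 23
Changes between consecutive maximums: 4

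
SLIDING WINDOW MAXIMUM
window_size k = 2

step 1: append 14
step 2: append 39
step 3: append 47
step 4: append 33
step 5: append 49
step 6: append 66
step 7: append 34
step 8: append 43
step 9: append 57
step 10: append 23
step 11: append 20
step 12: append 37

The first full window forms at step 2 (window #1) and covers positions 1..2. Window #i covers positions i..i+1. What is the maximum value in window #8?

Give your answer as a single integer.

Answer: 57

Derivation:
step 1: append 14 -> window=[14] (not full yet)
step 2: append 39 -> window=[14, 39] -> max=39
step 3: append 47 -> window=[39, 47] -> max=47
step 4: append 33 -> window=[47, 33] -> max=47
step 5: append 49 -> window=[33, 49] -> max=49
step 6: append 66 -> window=[49, 66] -> max=66
step 7: append 34 -> window=[66, 34] -> max=66
step 8: append 43 -> window=[34, 43] -> max=43
step 9: append 57 -> window=[43, 57] -> max=57
Window #8 max = 57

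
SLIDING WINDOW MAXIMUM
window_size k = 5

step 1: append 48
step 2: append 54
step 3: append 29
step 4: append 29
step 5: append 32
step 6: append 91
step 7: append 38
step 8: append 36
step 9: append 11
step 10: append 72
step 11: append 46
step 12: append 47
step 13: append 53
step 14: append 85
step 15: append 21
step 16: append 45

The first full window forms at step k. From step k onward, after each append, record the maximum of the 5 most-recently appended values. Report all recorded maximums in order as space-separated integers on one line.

Answer: 54 91 91 91 91 91 72 72 72 85 85 85

Derivation:
step 1: append 48 -> window=[48] (not full yet)
step 2: append 54 -> window=[48, 54] (not full yet)
step 3: append 29 -> window=[48, 54, 29] (not full yet)
step 4: append 29 -> window=[48, 54, 29, 29] (not full yet)
step 5: append 32 -> window=[48, 54, 29, 29, 32] -> max=54
step 6: append 91 -> window=[54, 29, 29, 32, 91] -> max=91
step 7: append 38 -> window=[29, 29, 32, 91, 38] -> max=91
step 8: append 36 -> window=[29, 32, 91, 38, 36] -> max=91
step 9: append 11 -> window=[32, 91, 38, 36, 11] -> max=91
step 10: append 72 -> window=[91, 38, 36, 11, 72] -> max=91
step 11: append 46 -> window=[38, 36, 11, 72, 46] -> max=72
step 12: append 47 -> window=[36, 11, 72, 46, 47] -> max=72
step 13: append 53 -> window=[11, 72, 46, 47, 53] -> max=72
step 14: append 85 -> window=[72, 46, 47, 53, 85] -> max=85
step 15: append 21 -> window=[46, 47, 53, 85, 21] -> max=85
step 16: append 45 -> window=[47, 53, 85, 21, 45] -> max=85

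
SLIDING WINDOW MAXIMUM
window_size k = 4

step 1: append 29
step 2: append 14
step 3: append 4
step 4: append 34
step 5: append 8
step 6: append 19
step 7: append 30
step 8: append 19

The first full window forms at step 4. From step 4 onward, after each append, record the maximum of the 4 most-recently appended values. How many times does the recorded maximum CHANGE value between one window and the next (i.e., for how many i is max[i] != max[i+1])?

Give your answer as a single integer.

step 1: append 29 -> window=[29] (not full yet)
step 2: append 14 -> window=[29, 14] (not full yet)
step 3: append 4 -> window=[29, 14, 4] (not full yet)
step 4: append 34 -> window=[29, 14, 4, 34] -> max=34
step 5: append 8 -> window=[14, 4, 34, 8] -> max=34
step 6: append 19 -> window=[4, 34, 8, 19] -> max=34
step 7: append 30 -> window=[34, 8, 19, 30] -> max=34
step 8: append 19 -> window=[8, 19, 30, 19] -> max=30
Recorded maximums: 34 34 34 34 30
Changes between consecutive maximums: 1

Answer: 1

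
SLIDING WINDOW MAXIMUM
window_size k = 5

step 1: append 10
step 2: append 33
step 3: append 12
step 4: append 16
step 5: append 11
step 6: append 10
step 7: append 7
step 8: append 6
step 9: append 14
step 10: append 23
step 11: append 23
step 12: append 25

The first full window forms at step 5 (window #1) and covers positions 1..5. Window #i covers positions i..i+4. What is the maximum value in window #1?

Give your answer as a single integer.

step 1: append 10 -> window=[10] (not full yet)
step 2: append 33 -> window=[10, 33] (not full yet)
step 3: append 12 -> window=[10, 33, 12] (not full yet)
step 4: append 16 -> window=[10, 33, 12, 16] (not full yet)
step 5: append 11 -> window=[10, 33, 12, 16, 11] -> max=33
Window #1 max = 33

Answer: 33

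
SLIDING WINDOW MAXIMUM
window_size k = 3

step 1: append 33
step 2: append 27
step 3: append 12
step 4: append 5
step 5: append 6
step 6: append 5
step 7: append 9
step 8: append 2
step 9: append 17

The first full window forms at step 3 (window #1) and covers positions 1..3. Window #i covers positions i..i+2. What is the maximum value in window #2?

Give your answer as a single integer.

Answer: 27

Derivation:
step 1: append 33 -> window=[33] (not full yet)
step 2: append 27 -> window=[33, 27] (not full yet)
step 3: append 12 -> window=[33, 27, 12] -> max=33
step 4: append 5 -> window=[27, 12, 5] -> max=27
Window #2 max = 27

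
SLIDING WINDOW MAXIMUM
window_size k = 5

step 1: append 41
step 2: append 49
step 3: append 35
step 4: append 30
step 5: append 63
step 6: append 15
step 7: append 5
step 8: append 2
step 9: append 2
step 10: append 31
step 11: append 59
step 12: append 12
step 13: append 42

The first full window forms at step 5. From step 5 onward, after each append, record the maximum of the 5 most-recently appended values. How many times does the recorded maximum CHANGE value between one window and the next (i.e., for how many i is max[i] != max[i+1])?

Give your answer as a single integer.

step 1: append 41 -> window=[41] (not full yet)
step 2: append 49 -> window=[41, 49] (not full yet)
step 3: append 35 -> window=[41, 49, 35] (not full yet)
step 4: append 30 -> window=[41, 49, 35, 30] (not full yet)
step 5: append 63 -> window=[41, 49, 35, 30, 63] -> max=63
step 6: append 15 -> window=[49, 35, 30, 63, 15] -> max=63
step 7: append 5 -> window=[35, 30, 63, 15, 5] -> max=63
step 8: append 2 -> window=[30, 63, 15, 5, 2] -> max=63
step 9: append 2 -> window=[63, 15, 5, 2, 2] -> max=63
step 10: append 31 -> window=[15, 5, 2, 2, 31] -> max=31
step 11: append 59 -> window=[5, 2, 2, 31, 59] -> max=59
step 12: append 12 -> window=[2, 2, 31, 59, 12] -> max=59
step 13: append 42 -> window=[2, 31, 59, 12, 42] -> max=59
Recorded maximums: 63 63 63 63 63 31 59 59 59
Changes between consecutive maximums: 2

Answer: 2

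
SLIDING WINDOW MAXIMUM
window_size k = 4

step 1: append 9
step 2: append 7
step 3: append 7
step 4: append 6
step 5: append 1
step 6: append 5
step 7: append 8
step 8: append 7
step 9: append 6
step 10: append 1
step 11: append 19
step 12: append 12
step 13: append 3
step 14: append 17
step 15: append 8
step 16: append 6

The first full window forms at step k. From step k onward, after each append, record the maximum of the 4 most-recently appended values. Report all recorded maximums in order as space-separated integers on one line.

Answer: 9 7 7 8 8 8 8 19 19 19 19 17 17

Derivation:
step 1: append 9 -> window=[9] (not full yet)
step 2: append 7 -> window=[9, 7] (not full yet)
step 3: append 7 -> window=[9, 7, 7] (not full yet)
step 4: append 6 -> window=[9, 7, 7, 6] -> max=9
step 5: append 1 -> window=[7, 7, 6, 1] -> max=7
step 6: append 5 -> window=[7, 6, 1, 5] -> max=7
step 7: append 8 -> window=[6, 1, 5, 8] -> max=8
step 8: append 7 -> window=[1, 5, 8, 7] -> max=8
step 9: append 6 -> window=[5, 8, 7, 6] -> max=8
step 10: append 1 -> window=[8, 7, 6, 1] -> max=8
step 11: append 19 -> window=[7, 6, 1, 19] -> max=19
step 12: append 12 -> window=[6, 1, 19, 12] -> max=19
step 13: append 3 -> window=[1, 19, 12, 3] -> max=19
step 14: append 17 -> window=[19, 12, 3, 17] -> max=19
step 15: append 8 -> window=[12, 3, 17, 8] -> max=17
step 16: append 6 -> window=[3, 17, 8, 6] -> max=17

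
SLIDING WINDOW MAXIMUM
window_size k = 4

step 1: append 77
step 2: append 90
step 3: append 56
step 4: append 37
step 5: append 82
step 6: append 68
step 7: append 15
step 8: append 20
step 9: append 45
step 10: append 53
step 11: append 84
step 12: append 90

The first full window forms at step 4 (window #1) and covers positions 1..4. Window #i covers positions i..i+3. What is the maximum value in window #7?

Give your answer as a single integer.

Answer: 53

Derivation:
step 1: append 77 -> window=[77] (not full yet)
step 2: append 90 -> window=[77, 90] (not full yet)
step 3: append 56 -> window=[77, 90, 56] (not full yet)
step 4: append 37 -> window=[77, 90, 56, 37] -> max=90
step 5: append 82 -> window=[90, 56, 37, 82] -> max=90
step 6: append 68 -> window=[56, 37, 82, 68] -> max=82
step 7: append 15 -> window=[37, 82, 68, 15] -> max=82
step 8: append 20 -> window=[82, 68, 15, 20] -> max=82
step 9: append 45 -> window=[68, 15, 20, 45] -> max=68
step 10: append 53 -> window=[15, 20, 45, 53] -> max=53
Window #7 max = 53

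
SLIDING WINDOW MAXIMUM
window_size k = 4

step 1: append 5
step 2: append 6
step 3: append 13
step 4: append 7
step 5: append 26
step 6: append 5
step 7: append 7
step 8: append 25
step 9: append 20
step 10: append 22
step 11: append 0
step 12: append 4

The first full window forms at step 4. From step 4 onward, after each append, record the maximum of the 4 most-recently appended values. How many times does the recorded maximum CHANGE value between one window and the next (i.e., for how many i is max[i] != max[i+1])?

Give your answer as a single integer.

step 1: append 5 -> window=[5] (not full yet)
step 2: append 6 -> window=[5, 6] (not full yet)
step 3: append 13 -> window=[5, 6, 13] (not full yet)
step 4: append 7 -> window=[5, 6, 13, 7] -> max=13
step 5: append 26 -> window=[6, 13, 7, 26] -> max=26
step 6: append 5 -> window=[13, 7, 26, 5] -> max=26
step 7: append 7 -> window=[7, 26, 5, 7] -> max=26
step 8: append 25 -> window=[26, 5, 7, 25] -> max=26
step 9: append 20 -> window=[5, 7, 25, 20] -> max=25
step 10: append 22 -> window=[7, 25, 20, 22] -> max=25
step 11: append 0 -> window=[25, 20, 22, 0] -> max=25
step 12: append 4 -> window=[20, 22, 0, 4] -> max=22
Recorded maximums: 13 26 26 26 26 25 25 25 22
Changes between consecutive maximums: 3

Answer: 3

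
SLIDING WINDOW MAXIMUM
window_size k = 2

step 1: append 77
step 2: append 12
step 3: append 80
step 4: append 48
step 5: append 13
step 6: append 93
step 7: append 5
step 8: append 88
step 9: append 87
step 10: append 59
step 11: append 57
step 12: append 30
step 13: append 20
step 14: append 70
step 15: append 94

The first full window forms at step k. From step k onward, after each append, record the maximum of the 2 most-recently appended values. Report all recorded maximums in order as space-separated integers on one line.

step 1: append 77 -> window=[77] (not full yet)
step 2: append 12 -> window=[77, 12] -> max=77
step 3: append 80 -> window=[12, 80] -> max=80
step 4: append 48 -> window=[80, 48] -> max=80
step 5: append 13 -> window=[48, 13] -> max=48
step 6: append 93 -> window=[13, 93] -> max=93
step 7: append 5 -> window=[93, 5] -> max=93
step 8: append 88 -> window=[5, 88] -> max=88
step 9: append 87 -> window=[88, 87] -> max=88
step 10: append 59 -> window=[87, 59] -> max=87
step 11: append 57 -> window=[59, 57] -> max=59
step 12: append 30 -> window=[57, 30] -> max=57
step 13: append 20 -> window=[30, 20] -> max=30
step 14: append 70 -> window=[20, 70] -> max=70
step 15: append 94 -> window=[70, 94] -> max=94

Answer: 77 80 80 48 93 93 88 88 87 59 57 30 70 94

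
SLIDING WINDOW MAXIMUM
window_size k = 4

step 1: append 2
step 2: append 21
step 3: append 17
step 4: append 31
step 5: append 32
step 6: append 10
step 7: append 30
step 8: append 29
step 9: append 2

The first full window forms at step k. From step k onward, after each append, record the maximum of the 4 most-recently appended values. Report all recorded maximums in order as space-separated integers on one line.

Answer: 31 32 32 32 32 30

Derivation:
step 1: append 2 -> window=[2] (not full yet)
step 2: append 21 -> window=[2, 21] (not full yet)
step 3: append 17 -> window=[2, 21, 17] (not full yet)
step 4: append 31 -> window=[2, 21, 17, 31] -> max=31
step 5: append 32 -> window=[21, 17, 31, 32] -> max=32
step 6: append 10 -> window=[17, 31, 32, 10] -> max=32
step 7: append 30 -> window=[31, 32, 10, 30] -> max=32
step 8: append 29 -> window=[32, 10, 30, 29] -> max=32
step 9: append 2 -> window=[10, 30, 29, 2] -> max=30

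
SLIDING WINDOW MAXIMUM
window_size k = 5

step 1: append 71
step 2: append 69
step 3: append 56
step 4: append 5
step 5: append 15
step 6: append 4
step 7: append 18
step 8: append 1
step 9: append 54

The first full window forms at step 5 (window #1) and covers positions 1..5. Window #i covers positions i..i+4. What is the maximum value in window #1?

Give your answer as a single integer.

step 1: append 71 -> window=[71] (not full yet)
step 2: append 69 -> window=[71, 69] (not full yet)
step 3: append 56 -> window=[71, 69, 56] (not full yet)
step 4: append 5 -> window=[71, 69, 56, 5] (not full yet)
step 5: append 15 -> window=[71, 69, 56, 5, 15] -> max=71
Window #1 max = 71

Answer: 71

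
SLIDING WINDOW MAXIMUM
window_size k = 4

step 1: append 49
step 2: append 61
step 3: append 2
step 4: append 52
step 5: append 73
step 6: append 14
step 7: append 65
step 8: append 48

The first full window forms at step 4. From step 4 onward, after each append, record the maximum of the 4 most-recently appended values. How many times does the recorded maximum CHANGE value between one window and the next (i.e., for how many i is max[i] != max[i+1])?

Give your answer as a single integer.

step 1: append 49 -> window=[49] (not full yet)
step 2: append 61 -> window=[49, 61] (not full yet)
step 3: append 2 -> window=[49, 61, 2] (not full yet)
step 4: append 52 -> window=[49, 61, 2, 52] -> max=61
step 5: append 73 -> window=[61, 2, 52, 73] -> max=73
step 6: append 14 -> window=[2, 52, 73, 14] -> max=73
step 7: append 65 -> window=[52, 73, 14, 65] -> max=73
step 8: append 48 -> window=[73, 14, 65, 48] -> max=73
Recorded maximums: 61 73 73 73 73
Changes between consecutive maximums: 1

Answer: 1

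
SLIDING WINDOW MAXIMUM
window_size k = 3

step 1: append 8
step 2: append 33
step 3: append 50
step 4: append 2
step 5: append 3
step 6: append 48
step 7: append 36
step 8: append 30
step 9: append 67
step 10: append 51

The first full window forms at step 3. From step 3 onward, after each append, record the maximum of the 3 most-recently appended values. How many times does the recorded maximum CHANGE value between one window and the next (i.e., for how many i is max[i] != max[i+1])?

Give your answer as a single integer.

Answer: 2

Derivation:
step 1: append 8 -> window=[8] (not full yet)
step 2: append 33 -> window=[8, 33] (not full yet)
step 3: append 50 -> window=[8, 33, 50] -> max=50
step 4: append 2 -> window=[33, 50, 2] -> max=50
step 5: append 3 -> window=[50, 2, 3] -> max=50
step 6: append 48 -> window=[2, 3, 48] -> max=48
step 7: append 36 -> window=[3, 48, 36] -> max=48
step 8: append 30 -> window=[48, 36, 30] -> max=48
step 9: append 67 -> window=[36, 30, 67] -> max=67
step 10: append 51 -> window=[30, 67, 51] -> max=67
Recorded maximums: 50 50 50 48 48 48 67 67
Changes between consecutive maximums: 2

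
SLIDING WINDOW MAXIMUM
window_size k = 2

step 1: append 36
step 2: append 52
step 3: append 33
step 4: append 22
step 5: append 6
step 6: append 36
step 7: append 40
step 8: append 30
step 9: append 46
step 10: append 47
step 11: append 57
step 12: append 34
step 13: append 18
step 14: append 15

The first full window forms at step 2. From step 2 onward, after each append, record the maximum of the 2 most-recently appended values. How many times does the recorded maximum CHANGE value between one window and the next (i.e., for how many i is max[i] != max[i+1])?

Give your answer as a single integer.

step 1: append 36 -> window=[36] (not full yet)
step 2: append 52 -> window=[36, 52] -> max=52
step 3: append 33 -> window=[52, 33] -> max=52
step 4: append 22 -> window=[33, 22] -> max=33
step 5: append 6 -> window=[22, 6] -> max=22
step 6: append 36 -> window=[6, 36] -> max=36
step 7: append 40 -> window=[36, 40] -> max=40
step 8: append 30 -> window=[40, 30] -> max=40
step 9: append 46 -> window=[30, 46] -> max=46
step 10: append 47 -> window=[46, 47] -> max=47
step 11: append 57 -> window=[47, 57] -> max=57
step 12: append 34 -> window=[57, 34] -> max=57
step 13: append 18 -> window=[34, 18] -> max=34
step 14: append 15 -> window=[18, 15] -> max=18
Recorded maximums: 52 52 33 22 36 40 40 46 47 57 57 34 18
Changes between consecutive maximums: 9

Answer: 9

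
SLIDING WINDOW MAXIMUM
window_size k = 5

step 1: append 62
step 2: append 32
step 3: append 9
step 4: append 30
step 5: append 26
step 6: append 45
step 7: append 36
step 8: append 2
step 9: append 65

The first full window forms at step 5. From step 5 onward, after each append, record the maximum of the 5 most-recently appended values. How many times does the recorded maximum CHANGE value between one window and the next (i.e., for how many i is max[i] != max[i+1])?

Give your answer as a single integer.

Answer: 2

Derivation:
step 1: append 62 -> window=[62] (not full yet)
step 2: append 32 -> window=[62, 32] (not full yet)
step 3: append 9 -> window=[62, 32, 9] (not full yet)
step 4: append 30 -> window=[62, 32, 9, 30] (not full yet)
step 5: append 26 -> window=[62, 32, 9, 30, 26] -> max=62
step 6: append 45 -> window=[32, 9, 30, 26, 45] -> max=45
step 7: append 36 -> window=[9, 30, 26, 45, 36] -> max=45
step 8: append 2 -> window=[30, 26, 45, 36, 2] -> max=45
step 9: append 65 -> window=[26, 45, 36, 2, 65] -> max=65
Recorded maximums: 62 45 45 45 65
Changes between consecutive maximums: 2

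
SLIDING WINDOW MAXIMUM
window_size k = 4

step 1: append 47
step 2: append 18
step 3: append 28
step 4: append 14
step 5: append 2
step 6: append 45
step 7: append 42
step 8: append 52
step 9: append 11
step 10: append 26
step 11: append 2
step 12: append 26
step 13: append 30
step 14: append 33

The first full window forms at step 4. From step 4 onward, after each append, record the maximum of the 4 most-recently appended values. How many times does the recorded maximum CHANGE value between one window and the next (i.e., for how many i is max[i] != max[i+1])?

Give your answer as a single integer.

Answer: 6

Derivation:
step 1: append 47 -> window=[47] (not full yet)
step 2: append 18 -> window=[47, 18] (not full yet)
step 3: append 28 -> window=[47, 18, 28] (not full yet)
step 4: append 14 -> window=[47, 18, 28, 14] -> max=47
step 5: append 2 -> window=[18, 28, 14, 2] -> max=28
step 6: append 45 -> window=[28, 14, 2, 45] -> max=45
step 7: append 42 -> window=[14, 2, 45, 42] -> max=45
step 8: append 52 -> window=[2, 45, 42, 52] -> max=52
step 9: append 11 -> window=[45, 42, 52, 11] -> max=52
step 10: append 26 -> window=[42, 52, 11, 26] -> max=52
step 11: append 2 -> window=[52, 11, 26, 2] -> max=52
step 12: append 26 -> window=[11, 26, 2, 26] -> max=26
step 13: append 30 -> window=[26, 2, 26, 30] -> max=30
step 14: append 33 -> window=[2, 26, 30, 33] -> max=33
Recorded maximums: 47 28 45 45 52 52 52 52 26 30 33
Changes between consecutive maximums: 6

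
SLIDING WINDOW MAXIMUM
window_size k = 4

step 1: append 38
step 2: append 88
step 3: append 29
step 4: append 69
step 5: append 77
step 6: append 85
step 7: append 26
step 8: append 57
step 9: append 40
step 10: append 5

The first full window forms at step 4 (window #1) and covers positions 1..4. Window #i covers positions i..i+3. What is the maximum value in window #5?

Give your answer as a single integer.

Answer: 85

Derivation:
step 1: append 38 -> window=[38] (not full yet)
step 2: append 88 -> window=[38, 88] (not full yet)
step 3: append 29 -> window=[38, 88, 29] (not full yet)
step 4: append 69 -> window=[38, 88, 29, 69] -> max=88
step 5: append 77 -> window=[88, 29, 69, 77] -> max=88
step 6: append 85 -> window=[29, 69, 77, 85] -> max=85
step 7: append 26 -> window=[69, 77, 85, 26] -> max=85
step 8: append 57 -> window=[77, 85, 26, 57] -> max=85
Window #5 max = 85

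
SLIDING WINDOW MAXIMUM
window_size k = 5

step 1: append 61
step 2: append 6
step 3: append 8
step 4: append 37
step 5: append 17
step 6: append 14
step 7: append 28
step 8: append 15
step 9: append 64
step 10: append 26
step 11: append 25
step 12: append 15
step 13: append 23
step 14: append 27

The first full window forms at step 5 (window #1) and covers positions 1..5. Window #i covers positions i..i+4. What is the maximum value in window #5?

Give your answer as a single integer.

step 1: append 61 -> window=[61] (not full yet)
step 2: append 6 -> window=[61, 6] (not full yet)
step 3: append 8 -> window=[61, 6, 8] (not full yet)
step 4: append 37 -> window=[61, 6, 8, 37] (not full yet)
step 5: append 17 -> window=[61, 6, 8, 37, 17] -> max=61
step 6: append 14 -> window=[6, 8, 37, 17, 14] -> max=37
step 7: append 28 -> window=[8, 37, 17, 14, 28] -> max=37
step 8: append 15 -> window=[37, 17, 14, 28, 15] -> max=37
step 9: append 64 -> window=[17, 14, 28, 15, 64] -> max=64
Window #5 max = 64

Answer: 64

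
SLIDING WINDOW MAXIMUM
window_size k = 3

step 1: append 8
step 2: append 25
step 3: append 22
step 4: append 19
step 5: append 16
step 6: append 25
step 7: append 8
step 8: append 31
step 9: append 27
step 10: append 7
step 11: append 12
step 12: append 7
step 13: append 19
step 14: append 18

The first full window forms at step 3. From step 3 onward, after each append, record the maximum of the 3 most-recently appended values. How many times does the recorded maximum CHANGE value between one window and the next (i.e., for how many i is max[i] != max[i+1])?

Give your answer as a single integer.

step 1: append 8 -> window=[8] (not full yet)
step 2: append 25 -> window=[8, 25] (not full yet)
step 3: append 22 -> window=[8, 25, 22] -> max=25
step 4: append 19 -> window=[25, 22, 19] -> max=25
step 5: append 16 -> window=[22, 19, 16] -> max=22
step 6: append 25 -> window=[19, 16, 25] -> max=25
step 7: append 8 -> window=[16, 25, 8] -> max=25
step 8: append 31 -> window=[25, 8, 31] -> max=31
step 9: append 27 -> window=[8, 31, 27] -> max=31
step 10: append 7 -> window=[31, 27, 7] -> max=31
step 11: append 12 -> window=[27, 7, 12] -> max=27
step 12: append 7 -> window=[7, 12, 7] -> max=12
step 13: append 19 -> window=[12, 7, 19] -> max=19
step 14: append 18 -> window=[7, 19, 18] -> max=19
Recorded maximums: 25 25 22 25 25 31 31 31 27 12 19 19
Changes between consecutive maximums: 6

Answer: 6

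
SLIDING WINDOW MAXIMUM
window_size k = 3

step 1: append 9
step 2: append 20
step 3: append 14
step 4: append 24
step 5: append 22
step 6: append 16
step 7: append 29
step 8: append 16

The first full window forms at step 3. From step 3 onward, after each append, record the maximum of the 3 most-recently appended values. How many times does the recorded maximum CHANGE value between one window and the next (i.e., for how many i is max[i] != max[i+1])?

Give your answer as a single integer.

Answer: 2

Derivation:
step 1: append 9 -> window=[9] (not full yet)
step 2: append 20 -> window=[9, 20] (not full yet)
step 3: append 14 -> window=[9, 20, 14] -> max=20
step 4: append 24 -> window=[20, 14, 24] -> max=24
step 5: append 22 -> window=[14, 24, 22] -> max=24
step 6: append 16 -> window=[24, 22, 16] -> max=24
step 7: append 29 -> window=[22, 16, 29] -> max=29
step 8: append 16 -> window=[16, 29, 16] -> max=29
Recorded maximums: 20 24 24 24 29 29
Changes between consecutive maximums: 2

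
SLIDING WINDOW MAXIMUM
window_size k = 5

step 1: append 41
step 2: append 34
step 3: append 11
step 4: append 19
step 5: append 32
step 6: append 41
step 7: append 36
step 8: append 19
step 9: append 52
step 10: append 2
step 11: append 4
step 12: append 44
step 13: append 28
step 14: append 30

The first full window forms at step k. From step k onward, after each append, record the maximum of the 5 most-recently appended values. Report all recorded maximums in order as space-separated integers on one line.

Answer: 41 41 41 41 52 52 52 52 52 44

Derivation:
step 1: append 41 -> window=[41] (not full yet)
step 2: append 34 -> window=[41, 34] (not full yet)
step 3: append 11 -> window=[41, 34, 11] (not full yet)
step 4: append 19 -> window=[41, 34, 11, 19] (not full yet)
step 5: append 32 -> window=[41, 34, 11, 19, 32] -> max=41
step 6: append 41 -> window=[34, 11, 19, 32, 41] -> max=41
step 7: append 36 -> window=[11, 19, 32, 41, 36] -> max=41
step 8: append 19 -> window=[19, 32, 41, 36, 19] -> max=41
step 9: append 52 -> window=[32, 41, 36, 19, 52] -> max=52
step 10: append 2 -> window=[41, 36, 19, 52, 2] -> max=52
step 11: append 4 -> window=[36, 19, 52, 2, 4] -> max=52
step 12: append 44 -> window=[19, 52, 2, 4, 44] -> max=52
step 13: append 28 -> window=[52, 2, 4, 44, 28] -> max=52
step 14: append 30 -> window=[2, 4, 44, 28, 30] -> max=44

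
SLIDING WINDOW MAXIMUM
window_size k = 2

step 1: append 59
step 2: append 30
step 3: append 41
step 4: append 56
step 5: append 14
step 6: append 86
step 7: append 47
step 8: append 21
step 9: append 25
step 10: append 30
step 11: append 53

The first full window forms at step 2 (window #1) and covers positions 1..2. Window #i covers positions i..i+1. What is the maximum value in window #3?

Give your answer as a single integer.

step 1: append 59 -> window=[59] (not full yet)
step 2: append 30 -> window=[59, 30] -> max=59
step 3: append 41 -> window=[30, 41] -> max=41
step 4: append 56 -> window=[41, 56] -> max=56
Window #3 max = 56

Answer: 56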